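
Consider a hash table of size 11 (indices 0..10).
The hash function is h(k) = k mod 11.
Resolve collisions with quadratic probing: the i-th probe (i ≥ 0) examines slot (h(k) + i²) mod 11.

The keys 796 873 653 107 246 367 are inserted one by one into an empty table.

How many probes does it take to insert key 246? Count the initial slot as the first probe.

4

796: h=4 → slot 4
873: h=4, probe 4,5 → slot 5
653: h=4, probe 4,5,8 → slot 8
107: h=8, probe 8,9 → slot 9
246: h=4, probe 4,5,8,2 → slot 2
367: h=4, probe 4,5,8,2,9,7 → slot 7
Table: [., ., 246, ., 796, 873, ., 367, 653, 107, .]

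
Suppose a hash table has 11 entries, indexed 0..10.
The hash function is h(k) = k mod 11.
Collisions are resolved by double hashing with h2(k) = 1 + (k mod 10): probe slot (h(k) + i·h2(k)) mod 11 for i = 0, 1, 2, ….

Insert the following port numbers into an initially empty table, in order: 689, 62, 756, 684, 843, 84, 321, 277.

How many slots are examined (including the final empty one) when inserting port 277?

6

689: h=7 -> slot 7
62: h=7, h2=3, probe 7,10 -> slot 10
756: h=8 -> slot 8
684: h=2 -> slot 2
843: h=7, h2=4, probe 7,0 -> slot 0
84: h=7, h2=5, probe 7,1 -> slot 1
321: h=2, h2=2, probe 2,4 -> slot 4
277: h=2, h2=8, probe 2,10,7,4,1,9 -> slot 9
Table: [843, 84, 684, _, 321, _, _, 689, 756, 277, 62]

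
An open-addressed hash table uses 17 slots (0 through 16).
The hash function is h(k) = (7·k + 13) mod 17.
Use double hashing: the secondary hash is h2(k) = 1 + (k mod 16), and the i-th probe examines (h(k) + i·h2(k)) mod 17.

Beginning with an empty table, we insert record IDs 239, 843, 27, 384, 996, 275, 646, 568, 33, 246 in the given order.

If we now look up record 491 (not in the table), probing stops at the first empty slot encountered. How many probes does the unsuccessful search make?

10

239: h=3 -> slot 3
843: h=15 -> slot 15
27: h=15, h2=12, probe 15,10 -> slot 10
384: h=15, h2=1, probe 15,16 -> slot 16
996: h=15, h2=5, probe 15,3,8 -> slot 8
275: h=0 -> slot 0
646: h=13 -> slot 13
568: h=11 -> slot 11
33: h=6 -> slot 6
246: h=1 -> slot 1
Table: [275, 246, ., 239, ., ., 33, ., 996, ., 27, 568, ., 646, ., 843, 384]
Lookup 491: h=16, h2=12, probe 16,11,6,1,13,8,3,15,10,5 → slot 5 empty, not found.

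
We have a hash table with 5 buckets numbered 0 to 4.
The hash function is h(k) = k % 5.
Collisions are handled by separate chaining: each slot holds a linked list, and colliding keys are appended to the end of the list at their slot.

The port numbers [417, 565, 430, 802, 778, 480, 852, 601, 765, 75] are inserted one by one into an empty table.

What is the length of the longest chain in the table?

417 -> bucket 2
565 -> bucket 0
430 -> bucket 0 (collision)
802 -> bucket 2 (collision)
778 -> bucket 3
480 -> bucket 0 (collision)
852 -> bucket 2 (collision)
601 -> bucket 1
765 -> bucket 0 (collision)
75 -> bucket 0 (collision)
Final buckets:
0: 565 -> 430 -> 480 -> 765 -> 75
1: 601
2: 417 -> 802 -> 852
3: 778
4: _

5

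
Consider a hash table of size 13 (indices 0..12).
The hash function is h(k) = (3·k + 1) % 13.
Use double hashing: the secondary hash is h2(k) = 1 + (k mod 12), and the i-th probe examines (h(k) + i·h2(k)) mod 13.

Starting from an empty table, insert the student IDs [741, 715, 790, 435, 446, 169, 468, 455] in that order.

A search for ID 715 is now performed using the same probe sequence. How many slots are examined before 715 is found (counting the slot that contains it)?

741: h=1 → slot 1
715: h=1, h2=8, probe 1,9 → slot 9
790: h=5 → slot 5
435: h=6 → slot 6
446: h=0 → slot 0
169: h=1, h2=2, probe 1,3 → slot 3
468: h=1, h2=1, probe 1,2 → slot 2
455: h=1, h2=12, probe 1,0,12 → slot 12
Table: [446, 741, 468, 169, -, 790, 435, -, -, 715, -, -, 455]
Lookup 715: h=1, h2=8, probe 1,9 → found at 9.

2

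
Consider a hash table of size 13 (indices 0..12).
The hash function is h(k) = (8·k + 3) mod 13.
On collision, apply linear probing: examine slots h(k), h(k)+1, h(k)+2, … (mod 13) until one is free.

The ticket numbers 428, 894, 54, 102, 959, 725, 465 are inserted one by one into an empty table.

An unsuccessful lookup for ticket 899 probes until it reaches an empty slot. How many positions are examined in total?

6

428: h=8 → slot 8
894: h=5 → slot 5
54: h=6 → slot 6
102: h=0 → slot 0
959: h=5, probe 5,6,7 → slot 7
725: h=5, probe 5,6,7,8,9 → slot 9
465: h=5, probe 5,6,7,8,9,10 → slot 10
Table: [102, -, -, -, -, 894, 54, 959, 428, 725, 465, -, -]
Lookup 899: h=6, probe 6,7,8,9,10,11 → slot 11 empty, not found.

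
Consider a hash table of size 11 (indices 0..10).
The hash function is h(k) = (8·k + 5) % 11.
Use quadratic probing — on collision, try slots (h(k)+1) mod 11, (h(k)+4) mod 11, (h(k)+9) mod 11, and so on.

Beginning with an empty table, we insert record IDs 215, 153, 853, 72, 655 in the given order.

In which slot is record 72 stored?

2

215 hashes to 9; slot 9 is free -> place at 9.
153 hashes to 8; slot 8 is free -> place at 8.
853 hashes to 9; 9 taken -> place at 10.
72 hashes to 9; 9,10 taken -> place at 2.
655 hashes to 9; 9,10,2 taken -> place at 7.
Table: [-, -, 72, -, -, -, -, 655, 153, 215, 853]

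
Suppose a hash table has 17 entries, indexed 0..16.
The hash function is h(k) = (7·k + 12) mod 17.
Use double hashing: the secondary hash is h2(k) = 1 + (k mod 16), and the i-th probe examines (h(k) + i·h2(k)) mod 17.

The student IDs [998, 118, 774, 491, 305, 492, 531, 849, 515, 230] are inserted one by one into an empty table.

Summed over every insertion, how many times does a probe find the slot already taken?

Insert 998: h=11, slot 11 empty => index 11.
Insert 118: h=5, slot 5 empty => index 5.
Insert 774: h=7, slot 7 empty => index 7.
Insert 491: h=15, slot 15 empty => index 15.
Insert 305: h=5, h2=2, slots 5,7 occupied => index 9.
Insert 492: h=5, h2=13, slot 5 occupied => index 1.
Insert 531: h=6, slot 6 empty => index 6.
Insert 849: h=5, h2=2, slots 5,7,9,11 occupied => index 13.
Insert 515: h=13, h2=4, slot 13 occupied => index 0.
Insert 230: h=7, h2=7, slot 7 occupied => index 14.
Table: [515, 492, ∅, ∅, ∅, 118, 531, 774, ∅, 305, ∅, 998, ∅, 849, 230, 491, ∅]

9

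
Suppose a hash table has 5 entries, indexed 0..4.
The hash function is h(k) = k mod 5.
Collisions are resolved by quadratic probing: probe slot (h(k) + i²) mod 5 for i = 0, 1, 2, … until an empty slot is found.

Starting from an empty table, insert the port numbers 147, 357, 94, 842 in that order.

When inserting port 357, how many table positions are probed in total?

2

Insert 147: h=2, slot 2 empty -> index 2.
Insert 357: h=2, slot 2 occupied -> index 3.
Insert 94: h=4, slot 4 empty -> index 4.
Insert 842: h=2, slots 2,3 occupied -> index 1.
Table: [_, 842, 147, 357, 94]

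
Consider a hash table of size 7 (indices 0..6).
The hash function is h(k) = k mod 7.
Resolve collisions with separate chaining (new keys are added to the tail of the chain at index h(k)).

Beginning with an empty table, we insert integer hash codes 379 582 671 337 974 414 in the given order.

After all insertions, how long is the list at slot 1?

5

379 -> bucket 1
582 -> bucket 1 (collision)
671 -> bucket 6
337 -> bucket 1 (collision)
974 -> bucket 1 (collision)
414 -> bucket 1 (collision)
Final buckets:
0: .
1: 379 -> 582 -> 337 -> 974 -> 414
2: .
3: .
4: .
5: .
6: 671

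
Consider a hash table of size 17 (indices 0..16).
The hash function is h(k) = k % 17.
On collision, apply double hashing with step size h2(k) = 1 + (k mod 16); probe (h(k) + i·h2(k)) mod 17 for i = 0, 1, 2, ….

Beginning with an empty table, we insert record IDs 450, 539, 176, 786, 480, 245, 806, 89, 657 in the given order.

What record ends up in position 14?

450 hashes to 8; slot 8 is free → place at 8.
539 hashes to 12; slot 12 is free → place at 12.
176 hashes to 6; slot 6 is free → place at 6.
786 hashes to 4; slot 4 is free → place at 4.
480 hashes to 4, h2=1; 4 taken → place at 5.
245 hashes to 7; slot 7 is free → place at 7.
806 hashes to 7, h2=7; 7 taken → place at 14.
89 hashes to 4, h2=10; 4,14,7 taken → place at 0.
657 hashes to 11; slot 11 is free → place at 11.
Table: [89, -, -, -, 786, 480, 176, 245, 450, -, -, 657, 539, -, 806, -, -]

806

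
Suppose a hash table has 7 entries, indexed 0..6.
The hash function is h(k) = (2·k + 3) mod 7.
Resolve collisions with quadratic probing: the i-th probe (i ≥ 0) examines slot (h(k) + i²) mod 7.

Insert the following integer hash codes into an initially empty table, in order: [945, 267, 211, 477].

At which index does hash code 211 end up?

6

945 hashes to 3; slot 3 is free => place at 3.
267 hashes to 5; slot 5 is free => place at 5.
211 hashes to 5; 5 taken => place at 6.
477 hashes to 5; 5,6 taken => place at 2.
Table: [_, _, 477, 945, _, 267, 211]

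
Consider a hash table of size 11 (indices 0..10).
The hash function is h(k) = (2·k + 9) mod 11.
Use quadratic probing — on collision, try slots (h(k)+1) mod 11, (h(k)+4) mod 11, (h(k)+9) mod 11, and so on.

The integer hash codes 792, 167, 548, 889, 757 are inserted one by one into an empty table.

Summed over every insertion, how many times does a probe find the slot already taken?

792 hashes to 9; slot 9 is free => place at 9.
167 hashes to 2; slot 2 is free => place at 2.
548 hashes to 5; slot 5 is free => place at 5.
889 hashes to 5; 5 taken => place at 6.
757 hashes to 5; 5,6,9 taken => place at 3.
Table: [-, -, 167, 757, -, 548, 889, -, -, 792, -]

4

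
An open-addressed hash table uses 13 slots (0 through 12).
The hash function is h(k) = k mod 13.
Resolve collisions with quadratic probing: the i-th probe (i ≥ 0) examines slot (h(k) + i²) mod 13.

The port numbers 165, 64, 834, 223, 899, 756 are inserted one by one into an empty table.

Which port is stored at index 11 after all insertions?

756

165: h=9 => slot 9
64: h=12 => slot 12
834: h=2 => slot 2
223: h=2, probe 2,3 => slot 3
899: h=2, probe 2,3,6 => slot 6
756: h=2, probe 2,3,6,11 => slot 11
Table: [., ., 834, 223, ., ., 899, ., ., 165, ., 756, 64]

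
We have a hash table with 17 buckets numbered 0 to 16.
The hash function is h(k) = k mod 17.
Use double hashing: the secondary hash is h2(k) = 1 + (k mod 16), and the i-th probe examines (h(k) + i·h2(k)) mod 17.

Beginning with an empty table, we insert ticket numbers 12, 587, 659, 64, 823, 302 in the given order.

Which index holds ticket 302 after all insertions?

Insert 12: h=12, slot 12 empty → index 12.
Insert 587: h=9, slot 9 empty → index 9.
Insert 659: h=13, slot 13 empty → index 13.
Insert 64: h=13, h2=1, slot 13 occupied → index 14.
Insert 823: h=7, slot 7 empty → index 7.
Insert 302: h=13, h2=15, slot 13 occupied → index 11.
Table: [-, -, -, -, -, -, -, 823, -, 587, -, 302, 12, 659, 64, -, -]

11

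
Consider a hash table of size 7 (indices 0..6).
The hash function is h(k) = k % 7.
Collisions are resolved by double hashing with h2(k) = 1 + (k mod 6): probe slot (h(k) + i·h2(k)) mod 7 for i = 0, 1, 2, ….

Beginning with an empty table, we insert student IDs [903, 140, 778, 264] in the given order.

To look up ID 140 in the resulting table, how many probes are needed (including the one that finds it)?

2

903: h=0 => slot 0
140: h=0, h2=3, probe 0,3 => slot 3
778: h=1 => slot 1
264: h=5 => slot 5
Table: [903, 778, —, 140, —, 264, —]
Lookup 140: h=0, h2=3, probe 0,3 → found at 3.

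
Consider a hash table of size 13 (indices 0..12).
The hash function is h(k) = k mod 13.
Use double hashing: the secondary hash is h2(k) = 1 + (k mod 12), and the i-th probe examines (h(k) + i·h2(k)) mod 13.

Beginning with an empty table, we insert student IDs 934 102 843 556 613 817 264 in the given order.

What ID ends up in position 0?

Insert 934: h=11, slot 11 empty => index 11.
Insert 102: h=11, h2=7, slot 11 occupied => index 5.
Insert 843: h=11, h2=4, slot 11 occupied => index 2.
Insert 556: h=10, slot 10 empty => index 10.
Insert 613: h=2, h2=2, slot 2 occupied => index 4.
Insert 817: h=11, h2=2, slot 11 occupied => index 0.
Insert 264: h=4, h2=1, slots 4,5 occupied => index 6.
Table: [817, ∅, 843, ∅, 613, 102, 264, ∅, ∅, ∅, 556, 934, ∅]

817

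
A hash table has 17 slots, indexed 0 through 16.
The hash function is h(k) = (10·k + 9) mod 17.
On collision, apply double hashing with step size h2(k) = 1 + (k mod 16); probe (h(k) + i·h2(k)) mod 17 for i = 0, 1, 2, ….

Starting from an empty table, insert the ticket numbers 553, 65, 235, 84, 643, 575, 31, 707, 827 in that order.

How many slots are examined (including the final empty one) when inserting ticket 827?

Insert 553: h=14, slot 14 empty => index 14.
Insert 65: h=13, slot 13 empty => index 13.
Insert 235: h=13, h2=12, slot 13 occupied => index 8.
Insert 84: h=16, slot 16 empty => index 16.
Insert 643: h=13, h2=4, slot 13 occupied => index 0.
Insert 575: h=13, h2=16, slot 13 occupied => index 12.
Insert 31: h=13, h2=16, slots 13,12 occupied => index 11.
Insert 707: h=7, slot 7 empty => index 7.
Insert 827: h=0, h2=12, slots 0,12,7 occupied => index 2.
Table: [643, _, 827, _, _, _, _, 707, 235, _, _, 31, 575, 65, 553, _, 84]

4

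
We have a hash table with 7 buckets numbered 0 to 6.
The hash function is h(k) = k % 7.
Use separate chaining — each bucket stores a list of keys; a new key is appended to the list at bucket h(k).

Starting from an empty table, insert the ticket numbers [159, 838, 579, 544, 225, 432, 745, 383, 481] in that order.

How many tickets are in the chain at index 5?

7

159 → bucket 5
838 → bucket 5 (collision)
579 → bucket 5 (collision)
544 → bucket 5 (collision)
225 → bucket 1
432 → bucket 5 (collision)
745 → bucket 3
383 → bucket 5 (collision)
481 → bucket 5 (collision)
Final buckets:
0: —
1: 225
2: —
3: 745
4: —
5: 159 -> 838 -> 579 -> 544 -> 432 -> 383 -> 481
6: —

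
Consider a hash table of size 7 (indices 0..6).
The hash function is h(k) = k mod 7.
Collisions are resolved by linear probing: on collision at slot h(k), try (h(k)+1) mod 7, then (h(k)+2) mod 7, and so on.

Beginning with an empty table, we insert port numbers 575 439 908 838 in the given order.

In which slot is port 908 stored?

575 hashes to 1; slot 1 is free → place at 1.
439 hashes to 5; slot 5 is free → place at 5.
908 hashes to 5; 5 taken → place at 6.
838 hashes to 5; 5,6 taken → place at 0.
Table: [838, 575, ., ., ., 439, 908]

6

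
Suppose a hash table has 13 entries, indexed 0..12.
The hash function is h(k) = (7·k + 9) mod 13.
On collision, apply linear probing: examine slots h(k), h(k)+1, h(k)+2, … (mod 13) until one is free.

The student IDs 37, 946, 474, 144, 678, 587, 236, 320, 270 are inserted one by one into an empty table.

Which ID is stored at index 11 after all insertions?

587

37: h=8 → slot 8
946: h=1 → slot 1
474: h=12 → slot 12
144: h=3 → slot 3
678: h=10 → slot 10
587: h=10, probe 10,11 → slot 11
236: h=10, probe 10,11,12,0 → slot 0
320: h=0, probe 0,1,2 → slot 2
270: h=1, probe 1,2,3,4 → slot 4
Table: [236, 946, 320, 144, 270, _, _, _, 37, _, 678, 587, 474]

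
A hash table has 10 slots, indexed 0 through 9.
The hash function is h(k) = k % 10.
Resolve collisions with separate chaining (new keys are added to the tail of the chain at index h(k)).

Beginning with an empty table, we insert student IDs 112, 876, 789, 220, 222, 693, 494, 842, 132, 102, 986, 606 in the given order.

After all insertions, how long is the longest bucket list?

Insert 112: h=2, bucket 2 empty → new chain.
Insert 876: h=6, bucket 6 empty → new chain.
Insert 789: h=9, bucket 9 empty → new chain.
Insert 220: h=0, bucket 0 empty → new chain.
Insert 222: h=2, bucket 2 nonempty → append to chain.
Insert 693: h=3, bucket 3 empty → new chain.
Insert 494: h=4, bucket 4 empty → new chain.
Insert 842: h=2, bucket 2 nonempty → append to chain.
Insert 132: h=2, bucket 2 nonempty → append to chain.
Insert 102: h=2, bucket 2 nonempty → append to chain.
Insert 986: h=6, bucket 6 nonempty → append to chain.
Insert 606: h=6, bucket 6 nonempty → append to chain.
Final buckets:
0: 220
1: _
2: 112 -> 222 -> 842 -> 132 -> 102
3: 693
4: 494
5: _
6: 876 -> 986 -> 606
7: _
8: _
9: 789

5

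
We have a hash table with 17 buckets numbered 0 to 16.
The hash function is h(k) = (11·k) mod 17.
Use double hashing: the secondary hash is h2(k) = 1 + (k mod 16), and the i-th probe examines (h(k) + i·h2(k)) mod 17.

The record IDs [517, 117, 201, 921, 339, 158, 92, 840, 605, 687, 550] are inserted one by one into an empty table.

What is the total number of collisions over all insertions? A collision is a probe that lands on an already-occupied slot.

517: h=9 → slot 9
117: h=12 → slot 12
201: h=1 → slot 1
921: h=16 → slot 16
339: h=6 → slot 6
158: h=4 → slot 4
92: h=9, h2=13, probe 9,5 → slot 5
840: h=9, h2=9, probe 9,1,10 → slot 10
605: h=8 → slot 8
687: h=9, h2=16, probe 9,8,7 → slot 7
550: h=15 → slot 15
Table: [-, 201, -, -, 158, 92, 339, 687, 605, 517, 840, -, 117, -, -, 550, 921]

5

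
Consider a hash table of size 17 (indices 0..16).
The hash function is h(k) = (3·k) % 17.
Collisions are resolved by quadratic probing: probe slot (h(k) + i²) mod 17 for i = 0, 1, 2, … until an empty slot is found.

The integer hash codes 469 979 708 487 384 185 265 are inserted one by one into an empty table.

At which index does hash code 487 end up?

469 hashes to 13; slot 13 is free → place at 13.
979 hashes to 13; 13 taken → place at 14.
708 hashes to 16; slot 16 is free → place at 16.
487 hashes to 16; 16 taken → place at 0.
384 hashes to 13; 13,14,0 taken → place at 5.
185 hashes to 11; slot 11 is free → place at 11.
265 hashes to 13; 13,14,0,5 taken → place at 12.
Table: [487, —, —, —, —, 384, —, —, —, —, —, 185, 265, 469, 979, —, 708]

0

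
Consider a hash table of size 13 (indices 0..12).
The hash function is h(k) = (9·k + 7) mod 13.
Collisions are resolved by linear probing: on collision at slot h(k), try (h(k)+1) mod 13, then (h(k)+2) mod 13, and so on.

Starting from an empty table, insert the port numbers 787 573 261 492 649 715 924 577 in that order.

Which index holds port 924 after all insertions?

6

787 hashes to 5; slot 5 is free => place at 5.
573 hashes to 3; slot 3 is free => place at 3.
261 hashes to 3; 3 taken => place at 4.
492 hashes to 2; slot 2 is free => place at 2.
649 hashes to 11; slot 11 is free => place at 11.
715 hashes to 7; slot 7 is free => place at 7.
924 hashes to 3; 3,4,5 taken => place at 6.
577 hashes to 0; slot 0 is free => place at 0.
Table: [577, ∅, 492, 573, 261, 787, 924, 715, ∅, ∅, ∅, 649, ∅]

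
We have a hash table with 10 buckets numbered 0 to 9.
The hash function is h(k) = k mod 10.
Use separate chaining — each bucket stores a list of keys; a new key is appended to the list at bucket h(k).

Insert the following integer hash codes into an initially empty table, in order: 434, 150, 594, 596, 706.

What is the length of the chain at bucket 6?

2

Insert 434: h=4, bucket 4 empty → new chain.
Insert 150: h=0, bucket 0 empty → new chain.
Insert 594: h=4, bucket 4 nonempty → append to chain.
Insert 596: h=6, bucket 6 empty → new chain.
Insert 706: h=6, bucket 6 nonempty → append to chain.
Final buckets:
0: 150
1: ∅
2: ∅
3: ∅
4: 434 -> 594
5: ∅
6: 596 -> 706
7: ∅
8: ∅
9: ∅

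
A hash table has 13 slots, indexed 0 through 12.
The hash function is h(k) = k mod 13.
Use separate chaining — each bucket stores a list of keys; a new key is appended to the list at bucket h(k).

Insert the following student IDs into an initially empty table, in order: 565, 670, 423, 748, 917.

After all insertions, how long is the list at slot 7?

Insert 565: h=6, bucket 6 empty → new chain.
Insert 670: h=7, bucket 7 empty → new chain.
Insert 423: h=7, bucket 7 nonempty → append to chain.
Insert 748: h=7, bucket 7 nonempty → append to chain.
Insert 917: h=7, bucket 7 nonempty → append to chain.
Final buckets:
0: ∅
1: ∅
2: ∅
3: ∅
4: ∅
5: ∅
6: 565
7: 670 -> 423 -> 748 -> 917
8: ∅
9: ∅
10: ∅
11: ∅
12: ∅

4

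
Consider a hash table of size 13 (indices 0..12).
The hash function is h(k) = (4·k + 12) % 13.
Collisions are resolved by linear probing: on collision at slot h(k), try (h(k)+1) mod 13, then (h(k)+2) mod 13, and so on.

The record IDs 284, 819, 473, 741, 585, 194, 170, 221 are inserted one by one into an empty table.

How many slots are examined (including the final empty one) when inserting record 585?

3

Insert 284: h=4, slot 4 empty => index 4.
Insert 819: h=12, slot 12 empty => index 12.
Insert 473: h=6, slot 6 empty => index 6.
Insert 741: h=12, slot 12 occupied => index 0.
Insert 585: h=12, slots 12,0 occupied => index 1.
Insert 194: h=8, slot 8 empty => index 8.
Insert 170: h=3, slot 3 empty => index 3.
Insert 221: h=12, slots 12,0,1 occupied => index 2.
Table: [741, 585, 221, 170, 284, ., 473, ., 194, ., ., ., 819]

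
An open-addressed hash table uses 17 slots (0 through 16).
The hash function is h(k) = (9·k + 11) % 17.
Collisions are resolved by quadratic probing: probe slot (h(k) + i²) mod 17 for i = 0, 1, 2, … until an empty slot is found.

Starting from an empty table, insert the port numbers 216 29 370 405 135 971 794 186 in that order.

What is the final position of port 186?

6

216 hashes to 0; slot 0 is free → place at 0.
29 hashes to 0; 0 taken → place at 1.
370 hashes to 9; slot 9 is free → place at 9.
405 hashes to 1; 1 taken → place at 2.
135 hashes to 2; 2 taken → place at 3.
971 hashes to 12; slot 12 is free → place at 12.
794 hashes to 0; 0,1 taken → place at 4.
186 hashes to 2; 2,3 taken → place at 6.
Table: [216, 29, 405, 135, 794, -, 186, -, -, 370, -, -, 971, -, -, -, -]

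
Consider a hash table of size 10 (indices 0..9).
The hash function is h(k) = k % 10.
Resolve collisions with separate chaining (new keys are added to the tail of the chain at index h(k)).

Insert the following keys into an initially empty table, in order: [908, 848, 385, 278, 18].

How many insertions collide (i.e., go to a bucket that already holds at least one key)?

3

908 -> bucket 8
848 -> bucket 8 (collision)
385 -> bucket 5
278 -> bucket 8 (collision)
18 -> bucket 8 (collision)
Final buckets:
0: ∅
1: ∅
2: ∅
3: ∅
4: ∅
5: 385
6: ∅
7: ∅
8: 908 -> 848 -> 278 -> 18
9: ∅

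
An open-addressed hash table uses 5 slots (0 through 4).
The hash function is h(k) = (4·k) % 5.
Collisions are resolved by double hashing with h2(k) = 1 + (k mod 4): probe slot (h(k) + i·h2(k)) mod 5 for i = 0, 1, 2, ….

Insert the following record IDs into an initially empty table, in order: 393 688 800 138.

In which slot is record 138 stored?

393 hashes to 2; slot 2 is free => place at 2.
688 hashes to 2, h2=1; 2 taken => place at 3.
800 hashes to 0; slot 0 is free => place at 0.
138 hashes to 2, h2=3; 2,0,3 taken => place at 1.
Table: [800, 138, 393, 688, -]

1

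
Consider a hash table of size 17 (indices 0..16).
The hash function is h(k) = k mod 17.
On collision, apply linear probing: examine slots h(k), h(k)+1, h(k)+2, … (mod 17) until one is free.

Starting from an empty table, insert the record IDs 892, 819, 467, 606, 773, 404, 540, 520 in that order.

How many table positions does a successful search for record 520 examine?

3

Insert 892: h=8, slot 8 empty => index 8.
Insert 819: h=3, slot 3 empty => index 3.
Insert 467: h=8, slot 8 occupied => index 9.
Insert 606: h=11, slot 11 empty => index 11.
Insert 773: h=8, slots 8,9 occupied => index 10.
Insert 404: h=13, slot 13 empty => index 13.
Insert 540: h=13, slot 13 occupied => index 14.
Insert 520: h=10, slots 10,11 occupied => index 12.
Table: [_, _, _, 819, _, _, _, _, 892, 467, 773, 606, 520, 404, 540, _, _]
Lookup 520: h=10, probe 10,11,12 → found at 12.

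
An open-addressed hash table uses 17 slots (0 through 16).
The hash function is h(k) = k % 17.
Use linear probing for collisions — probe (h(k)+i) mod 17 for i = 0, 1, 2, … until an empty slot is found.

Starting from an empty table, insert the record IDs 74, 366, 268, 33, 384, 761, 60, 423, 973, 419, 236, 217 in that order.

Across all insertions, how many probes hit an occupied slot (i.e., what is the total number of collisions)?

Insert 74: h=6, slot 6 empty -> index 6.
Insert 366: h=9, slot 9 empty -> index 9.
Insert 268: h=13, slot 13 empty -> index 13.
Insert 33: h=16, slot 16 empty -> index 16.
Insert 384: h=10, slot 10 empty -> index 10.
Insert 761: h=13, slot 13 occupied -> index 14.
Insert 60: h=9, slots 9,10 occupied -> index 11.
Insert 423: h=15, slot 15 empty -> index 15.
Insert 973: h=4, slot 4 empty -> index 4.
Insert 419: h=11, slot 11 occupied -> index 12.
Insert 236: h=15, slots 15,16 occupied -> index 0.
Insert 217: h=13, slots 13,14,15,16,0 occupied -> index 1.
Table: [236, 217, _, _, 973, _, 74, _, _, 366, 384, 60, 419, 268, 761, 423, 33]

11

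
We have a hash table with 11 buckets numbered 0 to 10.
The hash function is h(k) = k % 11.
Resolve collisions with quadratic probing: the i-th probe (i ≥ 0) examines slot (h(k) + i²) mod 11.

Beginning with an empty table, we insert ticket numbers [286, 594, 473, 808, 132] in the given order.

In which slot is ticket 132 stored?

286 hashes to 0; slot 0 is free → place at 0.
594 hashes to 0; 0 taken → place at 1.
473 hashes to 0; 0,1 taken → place at 4.
808 hashes to 5; slot 5 is free → place at 5.
132 hashes to 0; 0,1,4 taken → place at 9.
Table: [286, 594, -, -, 473, 808, -, -, -, 132, -]

9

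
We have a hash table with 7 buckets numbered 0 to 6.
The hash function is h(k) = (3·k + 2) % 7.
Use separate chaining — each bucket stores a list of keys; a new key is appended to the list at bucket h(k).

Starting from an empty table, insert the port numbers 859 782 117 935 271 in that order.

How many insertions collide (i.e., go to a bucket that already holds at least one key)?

859 -> bucket 3
782 -> bucket 3 (collision)
117 -> bucket 3 (collision)
935 -> bucket 0
271 -> bucket 3 (collision)
Final buckets:
0: 935
1: _
2: _
3: 859 -> 782 -> 117 -> 271
4: _
5: _
6: _

3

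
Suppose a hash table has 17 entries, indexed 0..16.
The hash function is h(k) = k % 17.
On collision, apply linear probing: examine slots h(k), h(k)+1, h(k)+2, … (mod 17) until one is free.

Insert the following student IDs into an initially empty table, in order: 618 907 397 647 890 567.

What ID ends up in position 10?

567

Insert 618: h=6, slot 6 empty -> index 6.
Insert 907: h=6, slot 6 occupied -> index 7.
Insert 397: h=6, slots 6,7 occupied -> index 8.
Insert 647: h=1, slot 1 empty -> index 1.
Insert 890: h=6, slots 6,7,8 occupied -> index 9.
Insert 567: h=6, slots 6,7,8,9 occupied -> index 10.
Table: [., 647, ., ., ., ., 618, 907, 397, 890, 567, ., ., ., ., ., .]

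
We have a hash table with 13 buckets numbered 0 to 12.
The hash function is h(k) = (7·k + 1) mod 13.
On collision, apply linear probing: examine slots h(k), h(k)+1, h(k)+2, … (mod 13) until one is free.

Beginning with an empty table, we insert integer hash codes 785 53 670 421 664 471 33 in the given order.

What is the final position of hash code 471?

0

Insert 785: h=10, slot 10 empty -> index 10.
Insert 53: h=8, slot 8 empty -> index 8.
Insert 670: h=11, slot 11 empty -> index 11.
Insert 421: h=10, slots 10,11 occupied -> index 12.
Insert 664: h=8, slot 8 occupied -> index 9.
Insert 471: h=9, slots 9,10,11,12 occupied -> index 0.
Insert 33: h=11, slots 11,12,0 occupied -> index 1.
Table: [471, 33, —, —, —, —, —, —, 53, 664, 785, 670, 421]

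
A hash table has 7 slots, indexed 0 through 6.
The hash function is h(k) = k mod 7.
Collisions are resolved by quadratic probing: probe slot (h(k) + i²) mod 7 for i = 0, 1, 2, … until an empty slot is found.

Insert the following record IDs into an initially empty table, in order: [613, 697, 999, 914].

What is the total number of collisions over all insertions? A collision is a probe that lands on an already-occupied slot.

4

Insert 613: h=4, slot 4 empty → index 4.
Insert 697: h=4, slot 4 occupied → index 5.
Insert 999: h=5, slot 5 occupied → index 6.
Insert 914: h=4, slots 4,5 occupied → index 1.
Table: [-, 914, -, -, 613, 697, 999]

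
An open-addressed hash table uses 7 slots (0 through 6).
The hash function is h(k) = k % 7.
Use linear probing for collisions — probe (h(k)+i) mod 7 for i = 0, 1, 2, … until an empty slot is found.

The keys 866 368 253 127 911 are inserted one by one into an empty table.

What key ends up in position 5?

866

Insert 866: h=5, slot 5 empty -> index 5.
Insert 368: h=4, slot 4 empty -> index 4.
Insert 253: h=1, slot 1 empty -> index 1.
Insert 127: h=1, slot 1 occupied -> index 2.
Insert 911: h=1, slots 1,2 occupied -> index 3.
Table: [—, 253, 127, 911, 368, 866, —]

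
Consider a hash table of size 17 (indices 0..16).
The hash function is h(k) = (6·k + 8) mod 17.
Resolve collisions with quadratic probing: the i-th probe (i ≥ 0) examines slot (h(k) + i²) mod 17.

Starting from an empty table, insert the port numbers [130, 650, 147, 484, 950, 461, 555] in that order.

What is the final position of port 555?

Insert 130: h=6, slot 6 empty -> index 6.
Insert 650: h=15, slot 15 empty -> index 15.
Insert 147: h=6, slot 6 occupied -> index 7.
Insert 484: h=5, slot 5 empty -> index 5.
Insert 950: h=13, slot 13 empty -> index 13.
Insert 461: h=3, slot 3 empty -> index 3.
Insert 555: h=6, slots 6,7 occupied -> index 10.
Table: [-, -, -, 461, -, 484, 130, 147, -, -, 555, -, -, 950, -, 650, -]

10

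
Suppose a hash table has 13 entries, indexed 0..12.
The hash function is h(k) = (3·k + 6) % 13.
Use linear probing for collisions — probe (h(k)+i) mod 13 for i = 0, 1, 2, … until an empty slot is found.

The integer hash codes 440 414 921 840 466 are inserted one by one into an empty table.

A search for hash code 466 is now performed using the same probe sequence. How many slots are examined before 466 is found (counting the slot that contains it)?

4

Insert 440: h=0, slot 0 empty → index 0.
Insert 414: h=0, slot 0 occupied → index 1.
Insert 921: h=0, slots 0,1 occupied → index 2.
Insert 840: h=4, slot 4 empty → index 4.
Insert 466: h=0, slots 0,1,2 occupied → index 3.
Table: [440, 414, 921, 466, 840, -, -, -, -, -, -, -, -]
Lookup 466: h=0, probe 0,1,2,3 → found at 3.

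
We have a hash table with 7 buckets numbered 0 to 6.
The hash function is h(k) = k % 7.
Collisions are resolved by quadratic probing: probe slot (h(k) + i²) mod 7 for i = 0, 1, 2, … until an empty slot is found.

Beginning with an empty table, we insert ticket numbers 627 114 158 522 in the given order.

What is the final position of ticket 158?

5

Insert 627: h=4, slot 4 empty -> index 4.
Insert 114: h=2, slot 2 empty -> index 2.
Insert 158: h=4, slot 4 occupied -> index 5.
Insert 522: h=4, slots 4,5 occupied -> index 1.
Table: [-, 522, 114, -, 627, 158, -]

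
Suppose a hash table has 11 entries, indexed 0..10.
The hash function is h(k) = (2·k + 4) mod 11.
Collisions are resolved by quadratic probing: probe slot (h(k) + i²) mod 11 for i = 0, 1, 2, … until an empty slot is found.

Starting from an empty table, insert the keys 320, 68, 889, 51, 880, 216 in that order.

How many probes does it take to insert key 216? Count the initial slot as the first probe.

320 hashes to 6; slot 6 is free -> place at 6.
68 hashes to 8; slot 8 is free -> place at 8.
889 hashes to 0; slot 0 is free -> place at 0.
51 hashes to 7; slot 7 is free -> place at 7.
880 hashes to 4; slot 4 is free -> place at 4.
216 hashes to 7; 7,8,0 taken -> place at 5.
Table: [889, ∅, ∅, ∅, 880, 216, 320, 51, 68, ∅, ∅]

4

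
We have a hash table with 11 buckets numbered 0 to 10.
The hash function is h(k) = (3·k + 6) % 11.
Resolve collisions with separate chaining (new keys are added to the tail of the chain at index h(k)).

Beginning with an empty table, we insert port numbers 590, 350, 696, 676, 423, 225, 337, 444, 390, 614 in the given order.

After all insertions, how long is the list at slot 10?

4

590 -> bucket 5
350 -> bucket 0
696 -> bucket 4
676 -> bucket 10
423 -> bucket 10 (collision)
225 -> bucket 10 (collision)
337 -> bucket 5 (collision)
444 -> bucket 7
390 -> bucket 10 (collision)
614 -> bucket 0 (collision)
Final buckets:
0: 350 -> 614
1: -
2: -
3: -
4: 696
5: 590 -> 337
6: -
7: 444
8: -
9: -
10: 676 -> 423 -> 225 -> 390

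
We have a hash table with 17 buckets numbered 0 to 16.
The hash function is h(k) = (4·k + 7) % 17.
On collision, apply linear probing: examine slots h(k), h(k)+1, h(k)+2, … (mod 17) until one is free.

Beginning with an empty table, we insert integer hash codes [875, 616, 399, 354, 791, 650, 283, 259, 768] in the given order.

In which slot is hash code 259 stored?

875 hashes to 5; slot 5 is free => place at 5.
616 hashes to 6; slot 6 is free => place at 6.
399 hashes to 5; 5,6 taken => place at 7.
354 hashes to 12; slot 12 is free => place at 12.
791 hashes to 9; slot 9 is free => place at 9.
650 hashes to 6; 6,7 taken => place at 8.
283 hashes to 0; slot 0 is free => place at 0.
259 hashes to 6; 6,7,8,9 taken => place at 10.
768 hashes to 2; slot 2 is free => place at 2.
Table: [283, —, 768, —, —, 875, 616, 399, 650, 791, 259, —, 354, —, —, —, —]

10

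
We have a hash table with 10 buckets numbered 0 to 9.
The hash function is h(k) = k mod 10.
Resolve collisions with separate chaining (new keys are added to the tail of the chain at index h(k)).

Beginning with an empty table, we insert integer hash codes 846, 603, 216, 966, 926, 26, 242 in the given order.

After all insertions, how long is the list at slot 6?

5

Insert 846: h=6, bucket 6 empty -> new chain.
Insert 603: h=3, bucket 3 empty -> new chain.
Insert 216: h=6, bucket 6 nonempty -> append to chain.
Insert 966: h=6, bucket 6 nonempty -> append to chain.
Insert 926: h=6, bucket 6 nonempty -> append to chain.
Insert 26: h=6, bucket 6 nonempty -> append to chain.
Insert 242: h=2, bucket 2 empty -> new chain.
Final buckets:
0: -
1: -
2: 242
3: 603
4: -
5: -
6: 846 -> 216 -> 966 -> 926 -> 26
7: -
8: -
9: -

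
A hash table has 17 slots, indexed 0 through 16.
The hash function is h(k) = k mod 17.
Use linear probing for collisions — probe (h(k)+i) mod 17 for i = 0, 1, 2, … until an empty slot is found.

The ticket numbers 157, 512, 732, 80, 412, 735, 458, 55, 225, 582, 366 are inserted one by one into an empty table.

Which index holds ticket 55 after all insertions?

7

Insert 157: h=4, slot 4 empty => index 4.
Insert 512: h=2, slot 2 empty => index 2.
Insert 732: h=1, slot 1 empty => index 1.
Insert 80: h=12, slot 12 empty => index 12.
Insert 412: h=4, slot 4 occupied => index 5.
Insert 735: h=4, slots 4,5 occupied => index 6.
Insert 458: h=16, slot 16 empty => index 16.
Insert 55: h=4, slots 4,5,6 occupied => index 7.
Insert 225: h=4, slots 4,5,6,7 occupied => index 8.
Insert 582: h=4, slots 4,5,6,7,8 occupied => index 9.
Insert 366: h=9, slot 9 occupied => index 10.
Table: [∅, 732, 512, ∅, 157, 412, 735, 55, 225, 582, 366, ∅, 80, ∅, ∅, ∅, 458]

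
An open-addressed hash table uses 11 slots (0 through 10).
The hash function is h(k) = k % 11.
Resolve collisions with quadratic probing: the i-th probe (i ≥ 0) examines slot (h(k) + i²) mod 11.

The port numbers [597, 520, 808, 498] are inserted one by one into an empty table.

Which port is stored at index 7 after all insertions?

Insert 597: h=3, slot 3 empty → index 3.
Insert 520: h=3, slot 3 occupied → index 4.
Insert 808: h=5, slot 5 empty → index 5.
Insert 498: h=3, slots 3,4 occupied → index 7.
Table: [_, _, _, 597, 520, 808, _, 498, _, _, _]

498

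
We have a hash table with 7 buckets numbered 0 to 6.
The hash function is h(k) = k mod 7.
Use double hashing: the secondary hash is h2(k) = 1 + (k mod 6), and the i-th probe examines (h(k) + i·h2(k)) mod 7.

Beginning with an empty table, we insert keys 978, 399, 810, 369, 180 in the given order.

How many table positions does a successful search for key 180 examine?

978: h=5 -> slot 5
399: h=0 -> slot 0
810: h=5, h2=1, probe 5,6 -> slot 6
369: h=5, h2=4, probe 5,2 -> slot 2
180: h=5, h2=1, probe 5,6,0,1 -> slot 1
Table: [399, 180, 369, —, —, 978, 810]
Lookup 180: h=5, h2=1, probe 5,6,0,1 → found at 1.

4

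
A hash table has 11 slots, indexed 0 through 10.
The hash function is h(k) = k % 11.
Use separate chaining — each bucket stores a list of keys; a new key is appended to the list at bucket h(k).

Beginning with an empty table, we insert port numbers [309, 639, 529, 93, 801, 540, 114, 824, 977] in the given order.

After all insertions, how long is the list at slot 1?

Insert 309: h=1, bucket 1 empty -> new chain.
Insert 639: h=1, bucket 1 nonempty -> append to chain.
Insert 529: h=1, bucket 1 nonempty -> append to chain.
Insert 93: h=5, bucket 5 empty -> new chain.
Insert 801: h=9, bucket 9 empty -> new chain.
Insert 540: h=1, bucket 1 nonempty -> append to chain.
Insert 114: h=4, bucket 4 empty -> new chain.
Insert 824: h=10, bucket 10 empty -> new chain.
Insert 977: h=9, bucket 9 nonempty -> append to chain.
Final buckets:
0: -
1: 309 -> 639 -> 529 -> 540
2: -
3: -
4: 114
5: 93
6: -
7: -
8: -
9: 801 -> 977
10: 824

4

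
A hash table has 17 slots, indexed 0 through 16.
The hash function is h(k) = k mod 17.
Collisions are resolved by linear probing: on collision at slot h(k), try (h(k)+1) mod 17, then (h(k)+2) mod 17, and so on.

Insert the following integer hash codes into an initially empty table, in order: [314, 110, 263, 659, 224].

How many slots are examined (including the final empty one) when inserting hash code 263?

3

314: h=8 => slot 8
110: h=8, probe 8,9 => slot 9
263: h=8, probe 8,9,10 => slot 10
659: h=13 => slot 13
224: h=3 => slot 3
Table: [∅, ∅, ∅, 224, ∅, ∅, ∅, ∅, 314, 110, 263, ∅, ∅, 659, ∅, ∅, ∅]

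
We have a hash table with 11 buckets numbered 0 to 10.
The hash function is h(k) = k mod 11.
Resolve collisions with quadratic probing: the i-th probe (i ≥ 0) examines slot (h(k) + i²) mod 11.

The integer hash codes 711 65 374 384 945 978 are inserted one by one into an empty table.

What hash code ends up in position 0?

711: h=7 → slot 7
65: h=10 → slot 10
374: h=0 → slot 0
384: h=10, probe 10,0,3 → slot 3
945: h=10, probe 10,0,3,8 → slot 8
978: h=10, probe 10,0,3,8,4 → slot 4
Table: [374, —, —, 384, 978, —, —, 711, 945, —, 65]

374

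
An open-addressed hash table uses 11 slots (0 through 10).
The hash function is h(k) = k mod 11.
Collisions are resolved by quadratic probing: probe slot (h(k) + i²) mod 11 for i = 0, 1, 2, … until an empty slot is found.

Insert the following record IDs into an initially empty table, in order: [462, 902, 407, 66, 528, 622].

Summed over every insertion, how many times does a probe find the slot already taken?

10

Insert 462: h=0, slot 0 empty -> index 0.
Insert 902: h=0, slot 0 occupied -> index 1.
Insert 407: h=0, slots 0,1 occupied -> index 4.
Insert 66: h=0, slots 0,1,4 occupied -> index 9.
Insert 528: h=0, slots 0,1,4,9 occupied -> index 5.
Insert 622: h=6, slot 6 empty -> index 6.
Table: [462, 902, _, _, 407, 528, 622, _, _, 66, _]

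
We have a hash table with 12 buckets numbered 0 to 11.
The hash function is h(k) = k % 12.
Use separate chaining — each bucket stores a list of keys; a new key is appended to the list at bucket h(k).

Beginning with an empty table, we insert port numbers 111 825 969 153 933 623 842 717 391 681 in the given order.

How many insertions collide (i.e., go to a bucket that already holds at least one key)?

111 → bucket 3
825 → bucket 9
969 → bucket 9 (collision)
153 → bucket 9 (collision)
933 → bucket 9 (collision)
623 → bucket 11
842 → bucket 2
717 → bucket 9 (collision)
391 → bucket 7
681 → bucket 9 (collision)
Final buckets:
0: .
1: .
2: 842
3: 111
4: .
5: .
6: .
7: 391
8: .
9: 825 -> 969 -> 153 -> 933 -> 717 -> 681
10: .
11: 623

5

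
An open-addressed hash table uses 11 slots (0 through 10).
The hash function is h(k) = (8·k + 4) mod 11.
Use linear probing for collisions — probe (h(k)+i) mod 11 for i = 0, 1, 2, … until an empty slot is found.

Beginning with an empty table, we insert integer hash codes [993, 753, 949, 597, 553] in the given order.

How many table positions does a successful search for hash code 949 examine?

993 hashes to 6; slot 6 is free -> place at 6.
753 hashes to 0; slot 0 is free -> place at 0.
949 hashes to 6; 6 taken -> place at 7.
597 hashes to 6; 6,7 taken -> place at 8.
553 hashes to 6; 6,7,8 taken -> place at 9.
Table: [753, -, -, -, -, -, 993, 949, 597, 553, -]
Lookup 949: h=6, probe 6,7 → found at 7.

2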